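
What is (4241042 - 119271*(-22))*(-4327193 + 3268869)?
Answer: -7265398493296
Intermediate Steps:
(4241042 - 119271*(-22))*(-4327193 + 3268869) = (4241042 + 2623962)*(-1058324) = 6865004*(-1058324) = -7265398493296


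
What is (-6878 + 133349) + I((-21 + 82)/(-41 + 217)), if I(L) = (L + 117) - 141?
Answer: 22254733/176 ≈ 1.2645e+5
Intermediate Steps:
I(L) = -24 + L (I(L) = (117 + L) - 141 = -24 + L)
(-6878 + 133349) + I((-21 + 82)/(-41 + 217)) = (-6878 + 133349) + (-24 + (-21 + 82)/(-41 + 217)) = 126471 + (-24 + 61/176) = 126471 - 4163/176 = 22254733/176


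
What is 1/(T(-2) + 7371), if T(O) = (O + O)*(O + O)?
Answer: 1/7387 ≈ 0.00013537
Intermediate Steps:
T(O) = 4*O² (T(O) = (2*O)*(2*O) = 4*O²)
1/(T(-2) + 7371) = 1/(4*(-2)² + 7371) = 1/(4*4 + 7371) = 1/(16 + 7371) = 1/7387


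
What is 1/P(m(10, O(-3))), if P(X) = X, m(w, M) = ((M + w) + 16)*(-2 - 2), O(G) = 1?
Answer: -1/108 ≈ -0.0092593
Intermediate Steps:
m(w, M) = -64 - 4*M - 4*w (m(w, M) = (16 + M + w)*(-4) = -64 - 4*M - 4*w)
1/P(m(10, O(-3))) = 1/(-64 - 4*1 - 4*10) = 1/(-64 - 4 - 40) = 1/(-108) = -1/108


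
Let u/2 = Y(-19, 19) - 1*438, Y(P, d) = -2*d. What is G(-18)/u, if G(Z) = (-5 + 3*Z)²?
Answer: -3481/952 ≈ -3.6565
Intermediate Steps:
u = -952 (u = 2*(-2*19 - 1*438) = 2*(-38 - 438) = 2*(-476) = -952)
G(-18)/u = (-5 + 3*(-18))²/(-952) = (-5 - 54)²*(-1/952) = (-59)²*(-1/952) = 3481*(-1/952) = -3481/952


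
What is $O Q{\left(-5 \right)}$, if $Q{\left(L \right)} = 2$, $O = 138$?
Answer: $276$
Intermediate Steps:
$O Q{\left(-5 \right)} = 138 \cdot 2 = 276$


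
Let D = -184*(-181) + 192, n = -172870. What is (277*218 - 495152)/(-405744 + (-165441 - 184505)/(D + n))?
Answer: 30297538242/28274907155 ≈ 1.0715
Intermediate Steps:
D = 33496 (D = 33304 + 192 = 33496)
(277*218 - 495152)/(-405744 + (-165441 - 184505)/(D + n)) = (277*218 - 495152)/(-405744 + (-165441 - 184505)/(33496 - 172870)) = (60386 - 495152)/(-405744 - 349946/(-139374)) = -434766/(-405744 - 349946*(-1/139374)) = -434766/(-405744 + 174973/69687) = -434766/(-28274907155/69687) = -434766*(-69687/28274907155) = 30297538242/28274907155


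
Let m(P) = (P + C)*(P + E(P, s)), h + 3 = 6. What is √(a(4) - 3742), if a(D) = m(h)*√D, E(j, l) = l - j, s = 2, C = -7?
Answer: I*√3758 ≈ 61.303*I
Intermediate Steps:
h = 3 (h = -3 + 6 = 3)
m(P) = -14 + 2*P (m(P) = (P - 7)*(P + (2 - P)) = (-7 + P)*2 = -14 + 2*P)
a(D) = -8*√D (a(D) = (-14 + 2*3)*√D = (-14 + 6)*√D = -8*√D)
√(a(4) - 3742) = √(-8*√4 - 3742) = √(-8*2 - 3742) = √(-16 - 3742) = √(-3758) = I*√3758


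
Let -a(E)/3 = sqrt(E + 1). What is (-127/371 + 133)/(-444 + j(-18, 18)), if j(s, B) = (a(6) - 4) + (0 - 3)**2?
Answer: -10802912/35738059 + 73824*sqrt(7)/35738059 ≈ -0.29681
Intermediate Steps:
a(E) = -3*sqrt(1 + E) (a(E) = -3*sqrt(E + 1) = -3*sqrt(1 + E))
j(s, B) = 5 - 3*sqrt(7) (j(s, B) = (-3*sqrt(1 + 6) - 4) + (0 - 3)**2 = (-3*sqrt(7) - 4) + (-3)**2 = (-4 - 3*sqrt(7)) + 9 = 5 - 3*sqrt(7))
(-127/371 + 133)/(-444 + j(-18, 18)) = (-127/371 + 133)/(-444 + (5 - 3*sqrt(7))) = (-127*1/371 + 133)/(-439 - 3*sqrt(7)) = (-127/371 + 133)/(-439 - 3*sqrt(7)) = 49216/(371*(-439 - 3*sqrt(7)))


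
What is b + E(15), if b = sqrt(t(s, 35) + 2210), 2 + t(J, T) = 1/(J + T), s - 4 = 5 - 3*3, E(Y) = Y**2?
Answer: 225 + sqrt(2704835)/35 ≈ 271.99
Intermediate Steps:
s = 0 (s = 4 + (5 - 3*3) = 4 + (5 - 9) = 4 - 4 = 0)
t(J, T) = -2 + 1/(J + T)
b = sqrt(2704835)/35 (b = sqrt((1 - 2*0 - 2*35)/(0 + 35) + 2210) = sqrt((1 + 0 - 70)/35 + 2210) = sqrt((1/35)*(-69) + 2210) = sqrt(-69/35 + 2210) = sqrt(77281/35) = sqrt(2704835)/35 ≈ 46.990)
b + E(15) = sqrt(2704835)/35 + 15**2 = sqrt(2704835)/35 + 225 = 225 + sqrt(2704835)/35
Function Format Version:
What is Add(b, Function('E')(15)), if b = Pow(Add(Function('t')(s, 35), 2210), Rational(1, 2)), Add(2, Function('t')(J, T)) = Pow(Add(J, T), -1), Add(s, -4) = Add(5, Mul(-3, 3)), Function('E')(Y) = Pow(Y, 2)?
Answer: Add(225, Mul(Rational(1, 35), Pow(2704835, Rational(1, 2)))) ≈ 271.99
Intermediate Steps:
s = 0 (s = Add(4, Add(5, Mul(-3, 3))) = Add(4, Add(5, -9)) = Add(4, -4) = 0)
Function('t')(J, T) = Add(-2, Pow(Add(J, T), -1))
b = Mul(Rational(1, 35), Pow(2704835, Rational(1, 2))) (b = Pow(Add(Mul(Pow(Add(0, 35), -1), Add(1, Mul(-2, 0), Mul(-2, 35))), 2210), Rational(1, 2)) = Pow(Add(Mul(Pow(35, -1), Add(1, 0, -70)), 2210), Rational(1, 2)) = Pow(Add(Mul(Rational(1, 35), -69), 2210), Rational(1, 2)) = Pow(Add(Rational(-69, 35), 2210), Rational(1, 2)) = Pow(Rational(77281, 35), Rational(1, 2)) = Mul(Rational(1, 35), Pow(2704835, Rational(1, 2))) ≈ 46.990)
Add(b, Function('E')(15)) = Add(Mul(Rational(1, 35), Pow(2704835, Rational(1, 2))), Pow(15, 2)) = Add(Mul(Rational(1, 35), Pow(2704835, Rational(1, 2))), 225) = Add(225, Mul(Rational(1, 35), Pow(2704835, Rational(1, 2))))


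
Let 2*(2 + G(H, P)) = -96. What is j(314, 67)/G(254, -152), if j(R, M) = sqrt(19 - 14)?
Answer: -sqrt(5)/50 ≈ -0.044721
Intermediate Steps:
G(H, P) = -50 (G(H, P) = -2 + (1/2)*(-96) = -2 - 48 = -50)
j(R, M) = sqrt(5)
j(314, 67)/G(254, -152) = sqrt(5)/(-50) = sqrt(5)*(-1/50) = -sqrt(5)/50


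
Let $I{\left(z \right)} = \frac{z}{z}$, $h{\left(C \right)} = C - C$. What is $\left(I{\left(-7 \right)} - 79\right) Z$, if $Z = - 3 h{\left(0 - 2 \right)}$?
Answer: $0$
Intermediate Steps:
$h{\left(C \right)} = 0$
$I{\left(z \right)} = 1$
$Z = 0$ ($Z = \left(-3\right) 0 = 0$)
$\left(I{\left(-7 \right)} - 79\right) Z = \left(1 - 79\right) 0 = \left(-78\right) 0 = 0$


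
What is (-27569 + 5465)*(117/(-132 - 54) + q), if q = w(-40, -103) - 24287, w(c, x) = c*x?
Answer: 13819343436/31 ≈ 4.4579e+8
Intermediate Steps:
q = -20167 (q = -40*(-103) - 24287 = 4120 - 24287 = -20167)
(-27569 + 5465)*(117/(-132 - 54) + q) = (-27569 + 5465)*(117/(-132 - 54) - 20167) = -22104*(117/(-186) - 20167) = -22104*(117*(-1/186) - 20167) = -22104*(-39/62 - 20167) = -22104*(-1250393/62) = 13819343436/31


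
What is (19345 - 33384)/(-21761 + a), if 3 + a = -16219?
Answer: 14039/37983 ≈ 0.36961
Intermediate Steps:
a = -16222 (a = -3 - 16219 = -16222)
(19345 - 33384)/(-21761 + a) = (19345 - 33384)/(-21761 - 16222) = -14039/(-37983) = -14039*(-1/37983) = 14039/37983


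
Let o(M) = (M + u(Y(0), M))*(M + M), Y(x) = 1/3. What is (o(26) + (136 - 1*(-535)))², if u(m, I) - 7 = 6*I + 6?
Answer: 116877721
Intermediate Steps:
Y(x) = ⅓
u(m, I) = 13 + 6*I (u(m, I) = 7 + (6*I + 6) = 7 + (6 + 6*I) = 13 + 6*I)
o(M) = 2*M*(13 + 7*M) (o(M) = (M + (13 + 6*M))*(M + M) = (13 + 7*M)*(2*M) = 2*M*(13 + 7*M))
(o(26) + (136 - 1*(-535)))² = (2*26*(13 + 7*26) + (136 - 1*(-535)))² = (2*26*(13 + 182) + (136 + 535))² = (2*26*195 + 671)² = (10140 + 671)² = 10811² = 116877721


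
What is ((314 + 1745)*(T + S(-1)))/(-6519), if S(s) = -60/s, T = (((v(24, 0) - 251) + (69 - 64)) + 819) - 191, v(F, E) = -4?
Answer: -300614/2173 ≈ -138.34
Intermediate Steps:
T = 378 (T = (((-4 - 251) + (69 - 64)) + 819) - 191 = ((-255 + 5) + 819) - 191 = (-250 + 819) - 191 = 569 - 191 = 378)
((314 + 1745)*(T + S(-1)))/(-6519) = ((314 + 1745)*(378 - 60/(-1)))/(-6519) = (2059*(378 - 60*(-1)))*(-1/6519) = (2059*(378 + 60))*(-1/6519) = (2059*438)*(-1/6519) = 901842*(-1/6519) = -300614/2173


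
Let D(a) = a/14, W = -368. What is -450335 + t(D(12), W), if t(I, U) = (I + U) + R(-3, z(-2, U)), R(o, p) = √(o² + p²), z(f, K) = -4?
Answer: -3154880/7 ≈ -4.5070e+5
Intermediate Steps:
D(a) = a/14 (D(a) = a*(1/14) = a/14)
t(I, U) = 5 + I + U (t(I, U) = (I + U) + √((-3)² + (-4)²) = (I + U) + √(9 + 16) = (I + U) + √25 = (I + U) + 5 = 5 + I + U)
-450335 + t(D(12), W) = -450335 + (5 + (1/14)*12 - 368) = -450335 + (5 + 6/7 - 368) = -450335 - 2535/7 = -3154880/7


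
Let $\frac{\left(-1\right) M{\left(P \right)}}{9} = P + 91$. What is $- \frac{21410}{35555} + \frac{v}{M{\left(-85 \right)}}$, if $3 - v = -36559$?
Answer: $- \frac{130111805}{191997} \approx -677.68$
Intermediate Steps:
$v = 36562$ ($v = 3 - -36559 = 3 + 36559 = 36562$)
$M{\left(P \right)} = -819 - 9 P$ ($M{\left(P \right)} = - 9 \left(P + 91\right) = - 9 \left(91 + P\right) = -819 - 9 P$)
$- \frac{21410}{35555} + \frac{v}{M{\left(-85 \right)}} = - \frac{21410}{35555} + \frac{36562}{-819 - -765} = \left(-21410\right) \frac{1}{35555} + \frac{36562}{-819 + 765} = - \frac{4282}{7111} + \frac{36562}{-54} = - \frac{4282}{7111} + 36562 \left(- \frac{1}{54}\right) = - \frac{4282}{7111} - \frac{18281}{27} = - \frac{130111805}{191997}$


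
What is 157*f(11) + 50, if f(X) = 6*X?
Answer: 10412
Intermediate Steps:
157*f(11) + 50 = 157*(6*11) + 50 = 157*66 + 50 = 10362 + 50 = 10412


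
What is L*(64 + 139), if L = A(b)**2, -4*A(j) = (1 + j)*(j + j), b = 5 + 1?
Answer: 89523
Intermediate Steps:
b = 6
A(j) = -j*(1 + j)/2 (A(j) = -(1 + j)*(j + j)/4 = -(1 + j)*2*j/4 = -j*(1 + j)/2)
L = 441 (L = (-1/2*6*(1 + 6))**2 = (-1/2*6*7)**2 = (-21)**2 = 441)
L*(64 + 139) = 441*(64 + 139) = 441*203 = 89523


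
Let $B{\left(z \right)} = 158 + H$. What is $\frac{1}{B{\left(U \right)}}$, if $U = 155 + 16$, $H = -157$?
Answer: $1$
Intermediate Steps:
$U = 171$
$B{\left(z \right)} = 1$ ($B{\left(z \right)} = 158 - 157 = 1$)
$\frac{1}{B{\left(U \right)}} = 1^{-1} = 1$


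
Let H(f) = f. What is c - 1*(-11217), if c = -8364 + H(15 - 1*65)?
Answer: 2803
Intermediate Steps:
c = -8414 (c = -8364 + (15 - 1*65) = -8364 + (15 - 65) = -8364 - 50 = -8414)
c - 1*(-11217) = -8414 - 1*(-11217) = -8414 + 11217 = 2803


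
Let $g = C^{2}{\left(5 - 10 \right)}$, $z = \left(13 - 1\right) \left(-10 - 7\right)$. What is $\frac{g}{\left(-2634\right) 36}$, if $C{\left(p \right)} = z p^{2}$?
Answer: $- \frac{361250}{1317} \approx -274.3$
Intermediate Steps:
$z = -204$ ($z = 12 \left(-17\right) = -204$)
$C{\left(p \right)} = - 204 p^{2}$
$g = 26010000$ ($g = \left(- 204 \left(5 - 10\right)^{2}\right)^{2} = \left(- 204 \left(-5\right)^{2}\right)^{2} = \left(\left(-204\right) 25\right)^{2} = \left(-5100\right)^{2} = 26010000$)
$\frac{g}{\left(-2634\right) 36} = \frac{26010000}{\left(-2634\right) 36} = \frac{26010000}{-94824} = 26010000 \left(- \frac{1}{94824}\right) = - \frac{361250}{1317}$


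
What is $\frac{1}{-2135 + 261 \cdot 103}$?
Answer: $\frac{1}{24748} \approx 4.0407 \cdot 10^{-5}$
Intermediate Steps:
$\frac{1}{-2135 + 261 \cdot 103} = \frac{1}{-2135 + 26883} = \frac{1}{24748}$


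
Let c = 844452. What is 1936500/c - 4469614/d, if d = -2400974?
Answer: 350994193022/84479470677 ≈ 4.1548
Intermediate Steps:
1936500/c - 4469614/d = 1936500/844452 - 4469614/(-2400974) = 1936500*(1/844452) - 4469614*(-1/2400974) = 161375/70371 + 2234807/1200487 = 350994193022/84479470677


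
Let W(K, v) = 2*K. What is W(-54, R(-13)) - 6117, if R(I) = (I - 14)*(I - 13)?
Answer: -6225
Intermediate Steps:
R(I) = (-14 + I)*(-13 + I)
W(-54, R(-13)) - 6117 = 2*(-54) - 6117 = -108 - 6117 = -6225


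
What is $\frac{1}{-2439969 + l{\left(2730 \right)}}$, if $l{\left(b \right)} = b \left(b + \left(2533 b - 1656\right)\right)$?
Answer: $\frac{1}{18878687751} \approx 5.297 \cdot 10^{-11}$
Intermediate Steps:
$l{\left(b \right)} = b \left(-1656 + 2534 b\right)$ ($l{\left(b \right)} = b \left(b + \left(-1656 + 2533 b\right)\right) = b \left(-1656 + 2534 b\right)$)
$\frac{1}{-2439969 + l{\left(2730 \right)}} = \frac{1}{-2439969 + 2 \cdot 2730 \left(-828 + 1267 \cdot 2730\right)} = \frac{1}{-2439969 + 2 \cdot 2730 \left(-828 + 3458910\right)} = \frac{1}{-2439969 + 2 \cdot 2730 \cdot 3458082} = \frac{1}{-2439969 + 18881127720} = \frac{1}{18878687751}$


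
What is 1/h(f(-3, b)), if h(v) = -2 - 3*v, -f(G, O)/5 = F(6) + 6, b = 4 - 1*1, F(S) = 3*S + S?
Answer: 1/448 ≈ 0.0022321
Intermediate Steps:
F(S) = 4*S
b = 3 (b = 4 - 1 = 3)
f(G, O) = -150 (f(G, O) = -5*(4*6 + 6) = -5*(24 + 6) = -5*30 = -150)
1/h(f(-3, b)) = 1/(-2 - 3*(-150)) = 1/(-2 + 450) = 1/448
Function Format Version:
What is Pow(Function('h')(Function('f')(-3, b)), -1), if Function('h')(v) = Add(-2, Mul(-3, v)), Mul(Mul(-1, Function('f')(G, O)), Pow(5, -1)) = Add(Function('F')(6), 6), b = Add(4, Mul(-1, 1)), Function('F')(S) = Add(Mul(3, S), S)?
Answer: Rational(1, 448) ≈ 0.0022321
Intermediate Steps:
Function('F')(S) = Mul(4, S)
b = 3 (b = Add(4, -1) = 3)
Function('f')(G, O) = -150 (Function('f')(G, O) = Mul(-5, Add(Mul(4, 6), 6)) = Mul(-5, Add(24, 6)) = Mul(-5, 30) = -150)
Pow(Function('h')(Function('f')(-3, b)), -1) = Pow(Add(-2, Mul(-3, -150)), -1) = Pow(Add(-2, 450), -1) = Pow(448, -1) = Rational(1, 448)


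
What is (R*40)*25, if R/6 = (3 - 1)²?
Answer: 24000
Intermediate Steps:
R = 24 (R = 6*(3 - 1)² = 6*2² = 6*4 = 24)
(R*40)*25 = (24*40)*25 = 960*25 = 24000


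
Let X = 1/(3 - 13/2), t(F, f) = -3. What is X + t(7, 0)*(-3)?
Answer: 61/7 ≈ 8.7143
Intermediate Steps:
X = -2/7 (X = 1/(3 - 13*½) = 1/(3 - 13/2) = 1/(-7/2) = -2/7 ≈ -0.28571)
X + t(7, 0)*(-3) = -2/7 - 3*(-3) = -2/7 + 9 = 61/7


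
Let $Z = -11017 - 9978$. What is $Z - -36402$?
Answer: $15407$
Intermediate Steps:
$Z = -20995$ ($Z = -11017 - 9978 = -20995$)
$Z - -36402 = -20995 - -36402 = -20995 + 36402 = 15407$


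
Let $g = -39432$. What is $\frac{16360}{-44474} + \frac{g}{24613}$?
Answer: $- \frac{1078183724}{547319281} \approx -1.9699$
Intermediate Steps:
$\frac{16360}{-44474} + \frac{g}{24613} = \frac{16360}{-44474} - \frac{39432}{24613} = 16360 \left(- \frac{1}{44474}\right) - \frac{39432}{24613} = - \frac{8180}{22237} - \frac{39432}{24613} = - \frac{1078183724}{547319281}$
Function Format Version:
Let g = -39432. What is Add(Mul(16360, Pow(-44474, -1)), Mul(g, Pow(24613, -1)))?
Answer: Rational(-1078183724, 547319281) ≈ -1.9699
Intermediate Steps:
Add(Mul(16360, Pow(-44474, -1)), Mul(g, Pow(24613, -1))) = Add(Mul(16360, Pow(-44474, -1)), Mul(-39432, Pow(24613, -1))) = Add(Mul(16360, Rational(-1, 44474)), Mul(-39432, Rational(1, 24613))) = Add(Rational(-8180, 22237), Rational(-39432, 24613)) = Rational(-1078183724, 547319281)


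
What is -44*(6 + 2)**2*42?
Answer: -118272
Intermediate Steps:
-44*(6 + 2)**2*42 = -44*8**2*42 = -44*64*42 = -2816*42 = -118272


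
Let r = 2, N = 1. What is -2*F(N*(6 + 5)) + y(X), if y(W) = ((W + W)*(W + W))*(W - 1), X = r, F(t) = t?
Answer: -6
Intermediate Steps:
X = 2
y(W) = 4*W**2*(-1 + W) (y(W) = ((2*W)*(2*W))*(-1 + W) = (4*W**2)*(-1 + W) = 4*W**2*(-1 + W))
-2*F(N*(6 + 5)) + y(X) = -2*(6 + 5) + 4*2**2*(-1 + 2) = -2*11 + 4*4*1 = -2*11 + 16 = -22 + 16 = -6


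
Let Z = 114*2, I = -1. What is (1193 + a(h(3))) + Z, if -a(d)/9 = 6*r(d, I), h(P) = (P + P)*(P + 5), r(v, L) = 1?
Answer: 1367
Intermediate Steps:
h(P) = 2*P*(5 + P) (h(P) = (2*P)*(5 + P) = 2*P*(5 + P))
a(d) = -54
Z = 228
(1193 + a(h(3))) + Z = (1193 - 54) + 228 = 1139 + 228 = 1367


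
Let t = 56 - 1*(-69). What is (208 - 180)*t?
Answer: 3500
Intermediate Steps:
t = 125 (t = 56 + 69 = 125)
(208 - 180)*t = (208 - 180)*125 = 28*125 = 3500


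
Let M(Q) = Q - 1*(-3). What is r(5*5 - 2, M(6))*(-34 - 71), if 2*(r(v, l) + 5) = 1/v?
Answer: 24045/46 ≈ 522.72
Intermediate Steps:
M(Q) = 3 + Q (M(Q) = Q + 3 = 3 + Q)
r(v, l) = -5 + 1/(2*v)
r(5*5 - 2, M(6))*(-34 - 71) = (-5 + 1/(2*(5*5 - 2)))*(-34 - 71) = (-5 + 1/(2*(25 - 2)))*(-105) = (-5 + (½)/23)*(-105) = (-5 + (½)*(1/23))*(-105) = (-5 + 1/46)*(-105) = -229/46*(-105) = 24045/46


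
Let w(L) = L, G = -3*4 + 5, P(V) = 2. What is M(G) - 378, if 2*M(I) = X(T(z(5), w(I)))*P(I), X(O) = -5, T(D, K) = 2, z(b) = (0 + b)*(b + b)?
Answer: -383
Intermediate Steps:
G = -7 (G = -12 + 5 = -7)
z(b) = 2*b² (z(b) = b*(2*b) = 2*b²)
M(I) = -5 (M(I) = (-5*2)/2 = (½)*(-10) = -5)
M(G) - 378 = -5 - 378 = -383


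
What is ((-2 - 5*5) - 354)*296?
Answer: -112776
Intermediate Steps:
((-2 - 5*5) - 354)*296 = ((-2 - 25) - 354)*296 = (-27 - 354)*296 = -381*296 = -112776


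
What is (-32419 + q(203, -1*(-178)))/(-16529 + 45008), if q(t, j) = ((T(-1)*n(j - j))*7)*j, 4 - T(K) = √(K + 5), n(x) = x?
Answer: -32419/28479 ≈ -1.1383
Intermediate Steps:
T(K) = 4 - √(5 + K) (T(K) = 4 - √(K + 5) = 4 - √(5 + K))
q(t, j) = 0 (q(t, j) = (((4 - √(5 - 1))*(j - j))*7)*j = (((4 - √4)*0)*7)*j = (((4 - 1*2)*0)*7)*j = (((4 - 2)*0)*7)*j = ((2*0)*7)*j = (0*7)*j = 0*j = 0)
(-32419 + q(203, -1*(-178)))/(-16529 + 45008) = (-32419 + 0)/(-16529 + 45008) = -32419/28479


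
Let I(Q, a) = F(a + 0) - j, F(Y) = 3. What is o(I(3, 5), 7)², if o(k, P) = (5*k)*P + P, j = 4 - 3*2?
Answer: 33124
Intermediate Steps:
j = -2 (j = 4 - 6 = -2)
I(Q, a) = 5 (I(Q, a) = 3 - 1*(-2) = 3 + 2 = 5)
o(k, P) = P + 5*P*k (o(k, P) = 5*P*k + P = P + 5*P*k)
o(I(3, 5), 7)² = (7*(1 + 5*5))² = (7*(1 + 25))² = (7*26)² = 182² = 33124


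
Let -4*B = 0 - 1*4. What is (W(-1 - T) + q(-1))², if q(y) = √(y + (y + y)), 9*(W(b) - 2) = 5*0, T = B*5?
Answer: (2 + I*√3)² ≈ 1.0 + 6.9282*I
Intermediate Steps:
B = 1 (B = -(0 - 1*4)/4 = -(0 - 4)/4 = -¼*(-4) = 1)
T = 5 (T = 1*5 = 5)
W(b) = 2 (W(b) = 2 + (5*0)/9 = 2 + (⅑)*0 = 2 + 0 = 2)
q(y) = √3*√y (q(y) = √(y + 2*y) = √(3*y) = √3*√y)
(W(-1 - T) + q(-1))² = (2 + √3*√(-1))² = (2 + √3*I)² = (2 + I*√3)²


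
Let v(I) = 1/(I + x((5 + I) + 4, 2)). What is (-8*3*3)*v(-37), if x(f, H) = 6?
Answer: 72/31 ≈ 2.3226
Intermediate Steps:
v(I) = 1/(6 + I) (v(I) = 1/(I + 6) = 1/(6 + I))
(-8*3*3)*v(-37) = (-8*3*3)/(6 - 37) = -24*3/(-31) = -72*(-1/31) = 72/31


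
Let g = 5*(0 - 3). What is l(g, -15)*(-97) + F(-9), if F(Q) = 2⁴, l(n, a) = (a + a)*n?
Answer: -43634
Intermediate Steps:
g = -15 (g = 5*(-3) = -15)
l(n, a) = 2*a*n (l(n, a) = (2*a)*n = 2*a*n)
F(Q) = 16
l(g, -15)*(-97) + F(-9) = (2*(-15)*(-15))*(-97) + 16 = 450*(-97) + 16 = -43650 + 16 = -43634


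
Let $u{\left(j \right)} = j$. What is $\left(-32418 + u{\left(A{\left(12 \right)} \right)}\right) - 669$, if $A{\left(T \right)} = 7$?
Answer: $-33080$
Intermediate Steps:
$\left(-32418 + u{\left(A{\left(12 \right)} \right)}\right) - 669 = \left(-32418 + 7\right) - 669 = -32411 - 669 = -33080$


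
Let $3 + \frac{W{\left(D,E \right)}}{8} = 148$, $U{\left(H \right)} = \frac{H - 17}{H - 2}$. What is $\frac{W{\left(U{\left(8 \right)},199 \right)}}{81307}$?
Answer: $\frac{1160}{81307} \approx 0.014267$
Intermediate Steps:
$U{\left(H \right)} = \frac{-17 + H}{-2 + H}$
$W{\left(D,E \right)} = 1160$ ($W{\left(D,E \right)} = -24 + 8 \cdot 148 = -24 + 1184 = 1160$)
$\frac{W{\left(U{\left(8 \right)},199 \right)}}{81307} = \frac{1160}{81307}$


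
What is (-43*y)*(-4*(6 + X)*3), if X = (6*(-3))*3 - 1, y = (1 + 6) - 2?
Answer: -126420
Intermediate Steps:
y = 5 (y = 7 - 2 = 5)
X = -55 (X = -18*3 - 1 = -54 - 1 = -55)
(-43*y)*(-4*(6 + X)*3) = (-43*5)*(-4*(6 - 55)*3) = -215*(-4*(-49))*3 = -42140*3 = -215*588 = -126420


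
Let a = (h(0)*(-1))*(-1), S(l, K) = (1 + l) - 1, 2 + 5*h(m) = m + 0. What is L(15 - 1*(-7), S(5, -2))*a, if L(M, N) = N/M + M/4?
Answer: -126/55 ≈ -2.2909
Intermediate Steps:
h(m) = -2/5 + m/5 (h(m) = -2/5 + (m + 0)/5 = -2/5 + m/5)
S(l, K) = l
L(M, N) = M/4 + N/M (L(M, N) = N/M + M*(1/4) = N/M + M/4 = M/4 + N/M)
a = -2/5 (a = ((-2/5 + (1/5)*0)*(-1))*(-1) = ((-2/5 + 0)*(-1))*(-1) = -2/5*(-1)*(-1) = (2/5)*(-1) = -2/5 ≈ -0.40000)
L(15 - 1*(-7), S(5, -2))*a = ((15 - 1*(-7))/4 + 5/(15 - 1*(-7)))*(-2/5) = ((15 + 7)/4 + 5/(15 + 7))*(-2/5) = ((1/4)*22 + 5/22)*(-2/5) = (11/2 + 5*(1/22))*(-2/5) = (11/2 + 5/22)*(-2/5) = (63/11)*(-2/5) = -126/55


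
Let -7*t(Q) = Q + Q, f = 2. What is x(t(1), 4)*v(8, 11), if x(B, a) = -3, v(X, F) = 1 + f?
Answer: -9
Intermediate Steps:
t(Q) = -2*Q/7 (t(Q) = -(Q + Q)/7 = -2*Q/7)
v(X, F) = 3 (v(X, F) = 1 + 2 = 3)
x(t(1), 4)*v(8, 11) = -3*3 = -9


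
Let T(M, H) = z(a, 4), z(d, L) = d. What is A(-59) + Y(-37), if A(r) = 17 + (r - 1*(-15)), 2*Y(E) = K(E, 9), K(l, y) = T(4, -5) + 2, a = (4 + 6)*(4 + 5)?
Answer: 19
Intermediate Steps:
a = 90 (a = 10*9 = 90)
T(M, H) = 90
K(l, y) = 92 (K(l, y) = 90 + 2 = 92)
Y(E) = 46 (Y(E) = (½)*92 = 46)
A(r) = 32 + r (A(r) = 17 + (r + 15) = 17 + (15 + r) = 32 + r)
A(-59) + Y(-37) = (32 - 59) + 46 = -27 + 46 = 19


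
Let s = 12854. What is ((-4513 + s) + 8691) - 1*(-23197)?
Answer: 40229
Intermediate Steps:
((-4513 + s) + 8691) - 1*(-23197) = ((-4513 + 12854) + 8691) - 1*(-23197) = (8341 + 8691) + 23197 = 17032 + 23197 = 40229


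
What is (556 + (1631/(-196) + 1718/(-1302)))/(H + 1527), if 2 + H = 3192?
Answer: 1422719/12283068 ≈ 0.11583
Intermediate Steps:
H = 3190 (H = -2 + 3192 = 3190)
(556 + (1631/(-196) + 1718/(-1302)))/(H + 1527) = (556 + (1631/(-196) + 1718/(-1302)))/(3190 + 1527) = (556 + (1631*(-1/196) + 1718*(-1/1302)))/4717 = (556 + (-233/28 - 859/651))*(1/4717) = (556 - 25105/2604)*(1/4717) = (1422719/2604)*(1/4717) = 1422719/12283068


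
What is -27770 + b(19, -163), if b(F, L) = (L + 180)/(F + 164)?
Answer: -5081893/183 ≈ -27770.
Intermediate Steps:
b(F, L) = (180 + L)/(164 + F)
-27770 + b(19, -163) = -27770 + (180 - 163)/(164 + 19) = -27770 + 17/183 = -5081893/183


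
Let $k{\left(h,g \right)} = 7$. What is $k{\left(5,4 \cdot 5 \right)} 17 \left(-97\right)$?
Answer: $-11543$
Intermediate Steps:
$k{\left(5,4 \cdot 5 \right)} 17 \left(-97\right) = 7 \cdot 17 \left(-97\right) = 119 \left(-97\right) = -11543$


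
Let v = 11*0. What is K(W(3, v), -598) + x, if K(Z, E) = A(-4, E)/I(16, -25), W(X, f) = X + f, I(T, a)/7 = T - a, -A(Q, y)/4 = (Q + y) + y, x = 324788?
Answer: 93218956/287 ≈ 3.2480e+5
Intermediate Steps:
A(Q, y) = -8*y - 4*Q (A(Q, y) = -4*((Q + y) + y) = -4*(Q + 2*y) = -8*y - 4*Q)
I(T, a) = -7*a + 7*T (I(T, a) = 7*(T - a) = -7*a + 7*T)
v = 0
K(Z, E) = 16/287 - 8*E/287 (K(Z, E) = (-8*E - 4*(-4))/(-7*(-25) + 7*16) = (-8*E + 16)/(175 + 112) = (16 - 8*E)/287 = (16 - 8*E)*(1/287) = 16/287 - 8*E/287)
K(W(3, v), -598) + x = (16/287 - 8/287*(-598)) + 324788 = (16/287 + 4784/287) + 324788 = 4800/287 + 324788 = 93218956/287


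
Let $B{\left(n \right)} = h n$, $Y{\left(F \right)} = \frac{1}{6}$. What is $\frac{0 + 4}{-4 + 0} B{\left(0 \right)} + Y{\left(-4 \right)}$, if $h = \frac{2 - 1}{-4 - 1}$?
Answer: $\frac{1}{6} \approx 0.16667$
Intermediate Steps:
$h = - \frac{1}{5}$ ($h = 1 \frac{1}{-5} = 1 \left(- \frac{1}{5}\right) = - \frac{1}{5} \approx -0.2$)
$Y{\left(F \right)} = \frac{1}{6}$
$B{\left(n \right)} = - \frac{n}{5}$
$\frac{0 + 4}{-4 + 0} B{\left(0 \right)} + Y{\left(-4 \right)} = \frac{0 + 4}{-4 + 0} \left(\left(- \frac{1}{5}\right) 0\right) + \frac{1}{6} = \frac{4}{-4} \cdot 0 + \frac{1}{6} = 4 \left(- \frac{1}{4}\right) 0 + \frac{1}{6} = \left(-1\right) 0 + \frac{1}{6} = 0 + \frac{1}{6} = \frac{1}{6}$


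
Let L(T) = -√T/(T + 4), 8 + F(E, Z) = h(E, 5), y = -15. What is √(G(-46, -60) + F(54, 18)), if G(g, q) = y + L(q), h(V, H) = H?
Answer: √(-3528 + 7*I*√15)/14 ≈ 0.016301 + 4.2427*I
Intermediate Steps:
F(E, Z) = -3 (F(E, Z) = -8 + 5 = -3)
L(T) = -√T/(4 + T)
G(g, q) = -15 - √q/(4 + q)
√(G(-46, -60) + F(54, 18)) = √((-60 - √(-60) - 15*(-60))/(4 - 60) - 3) = √((-60 - 2*I*√15 + 900)/(-56) - 3) = √(-(-60 - 2*I*√15 + 900)/56 - 3) = √(-(840 - 2*I*√15)/56 - 3) = √((-15 + I*√15/28) - 3) = √(-18 + I*√15/28)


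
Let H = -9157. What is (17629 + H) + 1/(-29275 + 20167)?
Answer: 77162975/9108 ≈ 8472.0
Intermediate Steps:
(17629 + H) + 1/(-29275 + 20167) = (17629 - 9157) + 1/(-29275 + 20167) = 8472 + 1/(-9108) = 8472 - 1/9108 = 77162975/9108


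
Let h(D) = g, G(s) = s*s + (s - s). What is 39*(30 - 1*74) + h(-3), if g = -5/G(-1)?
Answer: -1721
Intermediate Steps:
G(s) = s**2 (G(s) = s**2 + 0 = s**2)
g = -5 (g = -5/((-1)**2) = -5/1 = -5*1 = -5)
h(D) = -5
39*(30 - 1*74) + h(-3) = 39*(30 - 1*74) - 5 = 39*(30 - 74) - 5 = 39*(-44) - 5 = -1716 - 5 = -1721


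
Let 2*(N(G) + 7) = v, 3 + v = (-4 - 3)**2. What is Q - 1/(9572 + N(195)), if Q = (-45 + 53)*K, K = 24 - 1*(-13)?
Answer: 2838047/9588 ≈ 296.00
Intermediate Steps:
v = 46 (v = -3 + (-4 - 3)**2 = -3 + (-7)**2 = -3 + 49 = 46)
K = 37 (K = 24 + 13 = 37)
N(G) = 16 (N(G) = -7 + (1/2)*46 = -7 + 23 = 16)
Q = 296 (Q = (-45 + 53)*37 = 8*37 = 296)
Q - 1/(9572 + N(195)) = 296 - 1/(9572 + 16) = 296 - 1/9588 = 2838047/9588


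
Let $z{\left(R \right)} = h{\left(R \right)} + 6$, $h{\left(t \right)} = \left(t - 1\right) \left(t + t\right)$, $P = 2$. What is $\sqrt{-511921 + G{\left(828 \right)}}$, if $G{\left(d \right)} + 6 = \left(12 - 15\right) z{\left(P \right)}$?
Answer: $i \sqrt{511957} \approx 715.51 i$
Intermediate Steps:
$h{\left(t \right)} = 2 t \left(-1 + t\right)$ ($h{\left(t \right)} = \left(-1 + t\right) 2 t = 2 t \left(-1 + t\right)$)
$z{\left(R \right)} = 6 + 2 R \left(-1 + R\right)$ ($z{\left(R \right)} = 2 R \left(-1 + R\right) + 6 = 6 + 2 R \left(-1 + R\right)$)
$G{\left(d \right)} = -36$ ($G{\left(d \right)} = -6 + \left(12 - 15\right) \left(6 + 2 \cdot 2 \left(-1 + 2\right)\right) = -6 - 3 \left(6 + 2 \cdot 2 \cdot 1\right) = -6 - 3 \left(6 + 4\right) = -6 - 30 = -36$)
$\sqrt{-511921 + G{\left(828 \right)}} = \sqrt{-511921 - 36} = \sqrt{-511957} = i \sqrt{511957}$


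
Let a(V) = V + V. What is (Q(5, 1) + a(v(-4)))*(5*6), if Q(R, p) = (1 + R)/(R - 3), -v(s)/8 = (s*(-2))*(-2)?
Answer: 7770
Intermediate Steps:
v(s) = -32*s (v(s) = -8*s*(-2)*(-2) = -8*(-2*s)*(-2) = -32*s)
Q(R, p) = (1 + R)/(-3 + R)
a(V) = 2*V
(Q(5, 1) + a(v(-4)))*(5*6) = ((1 + 5)/(-3 + 5) + 2*(-32*(-4)))*(5*6) = (6/2 + 2*128)*30 = ((½)*6 + 256)*30 = (3 + 256)*30 = 259*30 = 7770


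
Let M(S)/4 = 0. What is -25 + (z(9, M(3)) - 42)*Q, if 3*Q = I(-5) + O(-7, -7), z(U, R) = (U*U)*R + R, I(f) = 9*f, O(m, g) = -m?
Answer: 507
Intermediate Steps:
M(S) = 0 (M(S) = 4*0 = 0)
z(U, R) = R + R*U² (z(U, R) = U²*R + R = R*U² + R = R + R*U²)
Q = -38/3 (Q = (9*(-5) - 1*(-7))/3 = (-45 + 7)/3 = (⅓)*(-38) = -38/3 ≈ -12.667)
-25 + (z(9, M(3)) - 42)*Q = -25 + (0*(1 + 9²) - 42)*(-38/3) = -25 + (0*(1 + 81) - 42)*(-38/3) = -25 + (0*82 - 42)*(-38/3) = -25 + (0 - 42)*(-38/3) = -25 - 42*(-38/3) = -25 + 532 = 507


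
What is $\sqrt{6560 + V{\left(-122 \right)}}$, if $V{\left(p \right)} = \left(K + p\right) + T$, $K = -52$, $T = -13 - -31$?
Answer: $2 \sqrt{1601} \approx 80.025$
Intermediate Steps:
$T = 18$ ($T = -13 + 31 = 18$)
$V{\left(p \right)} = -34 + p$ ($V{\left(p \right)} = \left(-52 + p\right) + 18 = -34 + p$)
$\sqrt{6560 + V{\left(-122 \right)}} = \sqrt{6560 - 156} = \sqrt{6404} = 2 \sqrt{1601}$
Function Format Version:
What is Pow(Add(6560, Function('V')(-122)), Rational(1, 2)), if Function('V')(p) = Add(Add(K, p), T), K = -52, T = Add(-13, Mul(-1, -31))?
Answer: Mul(2, Pow(1601, Rational(1, 2))) ≈ 80.025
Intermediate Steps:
T = 18 (T = Add(-13, 31) = 18)
Function('V')(p) = Add(-34, p) (Function('V')(p) = Add(Add(-52, p), 18) = Add(-34, p))
Pow(Add(6560, Function('V')(-122)), Rational(1, 2)) = Pow(Add(6560, Add(-34, -122)), Rational(1, 2)) = Pow(Add(6560, -156), Rational(1, 2)) = Pow(6404, Rational(1, 2)) = Mul(2, Pow(1601, Rational(1, 2)))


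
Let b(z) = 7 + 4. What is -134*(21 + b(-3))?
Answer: -4288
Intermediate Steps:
b(z) = 11
-134*(21 + b(-3)) = -134*(21 + 11) = -134*32 = -4288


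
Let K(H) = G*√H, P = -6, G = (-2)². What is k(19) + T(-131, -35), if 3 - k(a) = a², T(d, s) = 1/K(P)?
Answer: -358 - I*√6/24 ≈ -358.0 - 0.10206*I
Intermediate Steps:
G = 4
K(H) = 4*√H
T(d, s) = -I*√6/24 (T(d, s) = 1/(4*√(-6)) = 1/(4*(I*√6)) = 1/(4*I*√6) = -I*√6/24)
k(a) = 3 - a²
k(19) + T(-131, -35) = (3 - 1*19²) - I*√6/24 = (3 - 1*361) - I*√6/24 = (3 - 361) - I*√6/24 = -358 - I*√6/24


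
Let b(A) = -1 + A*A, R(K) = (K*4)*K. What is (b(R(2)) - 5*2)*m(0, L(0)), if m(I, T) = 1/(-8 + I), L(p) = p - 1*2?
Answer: -245/8 ≈ -30.625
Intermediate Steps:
R(K) = 4*K² (R(K) = (4*K)*K = 4*K²)
L(p) = -2 + p (L(p) = p - 2 = -2 + p)
b(A) = -1 + A²
(b(R(2)) - 5*2)*m(0, L(0)) = ((-1 + (4*2²)²) - 5*2)/(-8 + 0) = ((-1 + (4*4)²) - 10)/(-8) = ((-1 + 16²) - 10)*(-⅛) = ((-1 + 256) - 10)*(-⅛) = (255 - 10)*(-⅛) = 245*(-⅛) = -245/8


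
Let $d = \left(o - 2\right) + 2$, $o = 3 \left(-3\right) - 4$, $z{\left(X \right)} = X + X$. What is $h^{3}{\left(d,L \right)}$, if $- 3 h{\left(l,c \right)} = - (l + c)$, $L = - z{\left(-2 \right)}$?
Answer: $-27$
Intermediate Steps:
$z{\left(X \right)} = 2 X$
$o = -13$ ($o = -9 - 4 = -13$)
$d = -13$ ($d = \left(-13 - 2\right) + 2 = -15 + 2 = -13$)
$L = 4$ ($L = - 2 \left(-2\right) = \left(-1\right) \left(-4\right) = 4$)
$h{\left(l,c \right)} = \frac{c}{3} + \frac{l}{3}$ ($h{\left(l,c \right)} = - \frac{\left(-1\right) \left(l + c\right)}{3} = - \frac{\left(-1\right) \left(c + l\right)}{3} = - \frac{- c - l}{3} = \frac{c}{3} + \frac{l}{3}$)
$h^{3}{\left(d,L \right)} = \left(\frac{1}{3} \cdot 4 + \frac{1}{3} \left(-13\right)\right)^{3} = \left(\frac{4}{3} - \frac{13}{3}\right)^{3} = \left(-3\right)^{3} = -27$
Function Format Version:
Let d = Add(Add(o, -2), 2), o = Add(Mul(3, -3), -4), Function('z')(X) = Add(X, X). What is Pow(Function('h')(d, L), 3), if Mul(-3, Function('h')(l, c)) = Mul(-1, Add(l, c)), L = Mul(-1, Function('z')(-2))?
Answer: -27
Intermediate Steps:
Function('z')(X) = Mul(2, X)
o = -13 (o = Add(-9, -4) = -13)
d = -13 (d = Add(Add(-13, -2), 2) = Add(-15, 2) = -13)
L = 4 (L = Mul(-1, Mul(2, -2)) = Mul(-1, -4) = 4)
Function('h')(l, c) = Add(Mul(Rational(1, 3), c), Mul(Rational(1, 3), l)) (Function('h')(l, c) = Mul(Rational(-1, 3), Mul(-1, Add(l, c))) = Mul(Rational(-1, 3), Mul(-1, Add(c, l))) = Mul(Rational(-1, 3), Add(Mul(-1, c), Mul(-1, l))) = Add(Mul(Rational(1, 3), c), Mul(Rational(1, 3), l)))
Pow(Function('h')(d, L), 3) = Pow(Add(Mul(Rational(1, 3), 4), Mul(Rational(1, 3), -13)), 3) = Pow(Add(Rational(4, 3), Rational(-13, 3)), 3) = Pow(-3, 3) = -27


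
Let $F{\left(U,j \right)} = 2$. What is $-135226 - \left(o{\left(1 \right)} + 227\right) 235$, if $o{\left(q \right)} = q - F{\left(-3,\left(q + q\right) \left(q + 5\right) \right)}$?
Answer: $-188336$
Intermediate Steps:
$o{\left(q \right)} = -2 + q$ ($o{\left(q \right)} = q - 2 = -2 + q$)
$-135226 - \left(o{\left(1 \right)} + 227\right) 235 = -135226 - \left(\left(-2 + 1\right) + 227\right) 235 = -135226 - \left(-1 + 227\right) 235 = -135226 - 226 \cdot 235 = -135226 - 53110 = -188336$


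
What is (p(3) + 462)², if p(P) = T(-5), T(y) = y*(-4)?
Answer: 232324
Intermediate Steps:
T(y) = -4*y
p(P) = 20 (p(P) = -4*(-5) = 20)
(p(3) + 462)² = (20 + 462)² = 482² = 232324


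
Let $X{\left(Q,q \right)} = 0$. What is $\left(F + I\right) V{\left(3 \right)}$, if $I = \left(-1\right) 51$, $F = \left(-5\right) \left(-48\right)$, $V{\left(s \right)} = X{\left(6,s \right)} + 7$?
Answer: $1323$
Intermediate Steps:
$V{\left(s \right)} = 7$ ($V{\left(s \right)} = 0 + 7 = 7$)
$F = 240$
$I = -51$
$\left(F + I\right) V{\left(3 \right)} = \left(240 - 51\right) 7 = 189 \cdot 7 = 1323$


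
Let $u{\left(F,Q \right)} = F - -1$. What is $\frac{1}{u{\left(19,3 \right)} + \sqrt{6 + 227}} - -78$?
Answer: $\frac{13046}{167} - \frac{\sqrt{233}}{167} \approx 78.028$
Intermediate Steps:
$u{\left(F,Q \right)} = 1 + F$ ($u{\left(F,Q \right)} = F + 1 = 1 + F$)
$\frac{1}{u{\left(19,3 \right)} + \sqrt{6 + 227}} - -78 = \frac{1}{\left(1 + 19\right) + \sqrt{6 + 227}} - -78 = \frac{1}{20 + \sqrt{233}} + 78 = 78 + \frac{1}{20 + \sqrt{233}}$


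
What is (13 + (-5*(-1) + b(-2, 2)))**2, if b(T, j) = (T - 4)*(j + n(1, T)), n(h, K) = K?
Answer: 324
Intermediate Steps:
b(T, j) = (-4 + T)*(T + j) (b(T, j) = (T - 4)*(j + T) = (-4 + T)*(T + j))
(13 + (-5*(-1) + b(-2, 2)))**2 = (13 + (-5*(-1) + ((-2)**2 - 4*(-2) - 4*2 - 2*2)))**2 = (13 + (5 + (4 + 8 - 8 - 4)))**2 = (13 + (5 + 0))**2 = (13 + 5)**2 = 18**2 = 324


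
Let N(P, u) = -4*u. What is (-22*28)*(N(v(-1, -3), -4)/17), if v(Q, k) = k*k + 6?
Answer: -9856/17 ≈ -579.76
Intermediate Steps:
v(Q, k) = 6 + k² (v(Q, k) = k² + 6 = 6 + k²)
(-22*28)*(N(v(-1, -3), -4)/17) = (-22*28)*(-4*(-4)/17) = -9856/17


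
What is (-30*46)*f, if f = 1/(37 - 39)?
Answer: 690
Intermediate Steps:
f = -½ (f = 1/(-2) = -½ ≈ -0.50000)
(-30*46)*f = -30*46*(-½) = -1380*(-½) = 690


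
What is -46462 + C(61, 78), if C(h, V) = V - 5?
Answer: -46389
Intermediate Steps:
C(h, V) = -5 + V
-46462 + C(61, 78) = -46462 + (-5 + 78) = -46462 + 73 = -46389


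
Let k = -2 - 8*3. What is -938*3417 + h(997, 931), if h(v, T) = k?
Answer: -3205172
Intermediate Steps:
k = -26 (k = -2 - 24 = -26)
h(v, T) = -26
-938*3417 + h(997, 931) = -938*3417 - 26 = -3205146 - 26 = -3205172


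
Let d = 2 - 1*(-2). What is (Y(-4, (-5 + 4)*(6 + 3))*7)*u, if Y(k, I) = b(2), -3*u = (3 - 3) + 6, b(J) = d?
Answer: -56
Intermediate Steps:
d = 4 (d = 2 + 2 = 4)
b(J) = 4
u = -2 (u = -((3 - 3) + 6)/3 = -(0 + 6)/3 = -⅓*6 = -2)
Y(k, I) = 4
(Y(-4, (-5 + 4)*(6 + 3))*7)*u = (4*7)*(-2) = 28*(-2) = -56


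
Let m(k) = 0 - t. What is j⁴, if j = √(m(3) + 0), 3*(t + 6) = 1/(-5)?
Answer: 8281/225 ≈ 36.804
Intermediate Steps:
t = -91/15 (t = -6 + (⅓)/(-5) = -6 + (⅓)*(-⅕) = -6 - 1/15 = -91/15 ≈ -6.0667)
m(k) = 91/15 (m(k) = 0 - 1*(-91/15) = 0 + 91/15 = 91/15)
j = √1365/15 (j = √(91/15 + 0) = √(91/15) = √1365/15 ≈ 2.4631)
j⁴ = (√1365/15)⁴ = 8281/225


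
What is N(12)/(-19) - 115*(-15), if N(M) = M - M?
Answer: 1725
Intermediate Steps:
N(M) = 0
N(12)/(-19) - 115*(-15) = 0/(-19) - 115*(-15) = 0*(-1/19) + 1725 = 0 + 1725 = 1725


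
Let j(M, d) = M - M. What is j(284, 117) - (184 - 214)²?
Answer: -900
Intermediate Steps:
j(M, d) = 0
j(284, 117) - (184 - 214)² = 0 - (184 - 214)² = 0 - 1*(-30)² = 0 - 1*900 = 0 - 900 = -900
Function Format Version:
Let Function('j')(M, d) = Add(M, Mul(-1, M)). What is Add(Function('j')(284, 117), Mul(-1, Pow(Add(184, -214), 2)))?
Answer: -900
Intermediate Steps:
Function('j')(M, d) = 0
Add(Function('j')(284, 117), Mul(-1, Pow(Add(184, -214), 2))) = Add(0, Mul(-1, Pow(Add(184, -214), 2))) = Add(0, Mul(-1, Pow(-30, 2))) = Add(0, Mul(-1, 900)) = Add(0, -900) = -900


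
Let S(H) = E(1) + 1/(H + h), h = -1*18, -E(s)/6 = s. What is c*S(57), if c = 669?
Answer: -51959/13 ≈ -3996.8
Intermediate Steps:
E(s) = -6*s
h = -18
S(H) = -6 + 1/(-18 + H) (S(H) = -6*1 + 1/(H - 18) = -6 + 1/(-18 + H))
c*S(57) = 669*((109 - 6*57)/(-18 + 57)) = 669*((109 - 342)/39) = 669*((1/39)*(-233)) = 669*(-233/39) = -51959/13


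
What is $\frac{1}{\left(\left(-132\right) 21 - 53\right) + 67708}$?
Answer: $\frac{1}{64883} \approx 1.5412 \cdot 10^{-5}$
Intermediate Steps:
$\frac{1}{\left(\left(-132\right) 21 - 53\right) + 67708} = \frac{1}{\left(-2772 - 53\right) + 67708} = \frac{1}{-2825 + 67708} = \frac{1}{64883}$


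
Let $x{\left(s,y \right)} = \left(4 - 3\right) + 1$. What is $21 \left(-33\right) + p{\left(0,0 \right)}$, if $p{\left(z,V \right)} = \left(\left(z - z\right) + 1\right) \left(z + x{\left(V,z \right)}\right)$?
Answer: $-691$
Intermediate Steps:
$x{\left(s,y \right)} = 2$ ($x{\left(s,y \right)} = 1 + 1 = 2$)
$p{\left(z,V \right)} = 2 + z$ ($p{\left(z,V \right)} = \left(\left(z - z\right) + 1\right) \left(z + 2\right) = \left(0 + 1\right) \left(2 + z\right) = 1 \left(2 + z\right) = 2 + z$)
$21 \left(-33\right) + p{\left(0,0 \right)} = 21 \left(-33\right) + \left(2 + 0\right) = -693 + 2 = -691$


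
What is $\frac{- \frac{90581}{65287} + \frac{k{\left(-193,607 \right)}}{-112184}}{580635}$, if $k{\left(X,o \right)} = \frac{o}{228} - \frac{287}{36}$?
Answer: $- \frac{434399517997}{181801291446109170} \approx -2.3894 \cdot 10^{-6}$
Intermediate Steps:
$k{\left(X,o \right)} = - \frac{287}{36} + \frac{o}{228}$ ($k{\left(X,o \right)} = o \frac{1}{228} - \frac{287}{36} = \frac{o}{228} - \frac{287}{36} = - \frac{287}{36} + \frac{o}{228}$)
$\frac{- \frac{90581}{65287} + \frac{k{\left(-193,607 \right)}}{-112184}}{580635} = \frac{- \frac{90581}{65287} + \frac{- \frac{287}{36} + \frac{1}{228} \cdot 607}{-112184}}{580635} = \left(\left(-90581\right) \frac{1}{65287} + \left(- \frac{287}{36} + \frac{607}{228}\right) \left(- \frac{1}{112184}\right)\right) \frac{1}{580635} = \left(- \frac{90581}{65287} - - \frac{227}{4795866}\right) \frac{1}{580635} = \left(- \frac{90581}{65287} + \frac{227}{4795866}\right) \frac{1}{580635} = \left(- \frac{434399517997}{313107703542}\right) \frac{1}{580635} = - \frac{434399517997}{181801291446109170}$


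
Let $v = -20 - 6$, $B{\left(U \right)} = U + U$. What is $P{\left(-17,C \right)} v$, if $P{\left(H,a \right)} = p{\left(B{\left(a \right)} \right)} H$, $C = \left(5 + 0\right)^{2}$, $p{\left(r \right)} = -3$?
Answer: $-1326$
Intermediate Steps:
$B{\left(U \right)} = 2 U$
$C = 25$ ($C = 5^{2} = 25$)
$P{\left(H,a \right)} = - 3 H$
$v = -26$ ($v = -20 - 6 = -26$)
$P{\left(-17,C \right)} v = \left(-3\right) \left(-17\right) \left(-26\right) = 51 \left(-26\right) = -1326$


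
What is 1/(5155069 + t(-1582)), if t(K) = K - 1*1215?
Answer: 1/5152272 ≈ 1.9409e-7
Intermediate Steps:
t(K) = -1215 + K (t(K) = K - 1215 = -1215 + K)
1/(5155069 + t(-1582)) = 1/(5155069 + (-1215 - 1582)) = 1/(5155069 - 2797) = 1/5152272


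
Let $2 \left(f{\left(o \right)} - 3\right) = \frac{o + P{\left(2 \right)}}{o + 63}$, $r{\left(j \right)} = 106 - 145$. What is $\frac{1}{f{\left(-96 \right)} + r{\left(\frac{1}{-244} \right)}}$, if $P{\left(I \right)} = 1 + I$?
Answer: $- \frac{22}{761} \approx -0.028909$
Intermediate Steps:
$r{\left(j \right)} = -39$
$f{\left(o \right)} = 3 + \frac{3 + o}{2 \left(63 + o\right)}$ ($f{\left(o \right)} = 3 + \frac{\left(o + \left(1 + 2\right)\right) \frac{1}{o + 63}}{2} = 3 + \frac{\left(o + 3\right) \frac{1}{63 + o}}{2} = 3 + \frac{\left(3 + o\right) \frac{1}{63 + o}}{2} = 3 + \frac{\frac{1}{63 + o} \left(3 + o\right)}{2} = 3 + \frac{3 + o}{2 \left(63 + o\right)}$)
$\frac{1}{f{\left(-96 \right)} + r{\left(\frac{1}{-244} \right)}} = \frac{1}{\frac{381 + 7 \left(-96\right)}{2 \left(63 - 96\right)} - 39} = \frac{1}{\frac{381 - 672}{2 \left(-33\right)} - 39} = \frac{1}{\frac{1}{2} \left(- \frac{1}{33}\right) \left(-291\right) - 39} = \frac{1}{\frac{97}{22} - 39} = \frac{1}{- \frac{761}{22}} = - \frac{22}{761}$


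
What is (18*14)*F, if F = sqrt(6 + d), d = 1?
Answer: 252*sqrt(7) ≈ 666.73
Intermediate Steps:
F = sqrt(7) (F = sqrt(6 + 1) = sqrt(7) ≈ 2.6458)
(18*14)*F = (18*14)*sqrt(7) = 252*sqrt(7)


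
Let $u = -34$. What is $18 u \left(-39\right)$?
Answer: $23868$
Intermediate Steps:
$18 u \left(-39\right) = 18 \left(-34\right) \left(-39\right) = \left(-612\right) \left(-39\right) = 23868$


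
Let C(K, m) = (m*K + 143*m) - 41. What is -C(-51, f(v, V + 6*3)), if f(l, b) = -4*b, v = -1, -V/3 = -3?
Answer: 9977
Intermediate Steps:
V = 9 (V = -3*(-3) = 9)
C(K, m) = -41 + 143*m + K*m (C(K, m) = (K*m + 143*m) - 41 = (143*m + K*m) - 41 = -41 + 143*m + K*m)
-C(-51, f(v, V + 6*3)) = -(-41 + 143*(-4*(9 + 6*3)) - (-204)*(9 + 6*3)) = -(-41 + 143*(-4*(9 + 18)) - (-204)*(9 + 18)) = -(-41 + 143*(-4*27) - (-204)*27) = -(-41 + 143*(-108) - 51*(-108)) = -(-41 - 15444 + 5508) = -1*(-9977) = 9977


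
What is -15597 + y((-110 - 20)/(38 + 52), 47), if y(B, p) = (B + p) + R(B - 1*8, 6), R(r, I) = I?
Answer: -139909/9 ≈ -15545.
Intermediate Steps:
y(B, p) = 6 + B + p (y(B, p) = (B + p) + 6 = 6 + B + p)
-15597 + y((-110 - 20)/(38 + 52), 47) = -15597 + (6 + (-110 - 20)/(38 + 52) + 47) = -15597 + (6 - 130/90 + 47) = -15597 + (6 - 130*1/90 + 47) = -15597 + (6 - 13/9 + 47) = -15597 + 464/9 = -139909/9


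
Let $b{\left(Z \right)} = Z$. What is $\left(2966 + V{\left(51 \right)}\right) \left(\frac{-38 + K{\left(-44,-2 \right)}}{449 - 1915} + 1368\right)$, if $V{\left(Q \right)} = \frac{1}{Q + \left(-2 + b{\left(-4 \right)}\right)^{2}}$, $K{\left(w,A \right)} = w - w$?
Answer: $\frac{258755972809}{63771} \approx 4.0576 \cdot 10^{6}$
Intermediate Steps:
$K{\left(w,A \right)} = 0$
$V{\left(Q \right)} = \frac{1}{36 + Q}$ ($V{\left(Q \right)} = \frac{1}{Q + \left(-2 - 4\right)^{2}} = \frac{1}{Q + \left(-6\right)^{2}} = \frac{1}{Q + 36} = \frac{1}{36 + Q}$)
$\left(2966 + V{\left(51 \right)}\right) \left(\frac{-38 + K{\left(-44,-2 \right)}}{449 - 1915} + 1368\right) = \left(2966 + \frac{1}{36 + 51}\right) \left(\frac{-38 + 0}{449 - 1915} + 1368\right) = \left(2966 + \frac{1}{87}\right) \left(- \frac{38}{-1466} + 1368\right) = \left(2966 + \frac{1}{87}\right) \left(\left(-38\right) \left(- \frac{1}{1466}\right) + 1368\right) = \frac{258043 \left(\frac{19}{733} + 1368\right)}{87} = \frac{258043}{87} \cdot \frac{1002763}{733} = \frac{258755972809}{63771}$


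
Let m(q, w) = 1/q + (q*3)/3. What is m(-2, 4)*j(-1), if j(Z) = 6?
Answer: -15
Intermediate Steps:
m(q, w) = q + 1/q (m(q, w) = 1/q + (3*q)*(⅓) = 1/q + q = q + 1/q)
m(-2, 4)*j(-1) = (-2 + 1/(-2))*6 = (-2 - ½)*6 = -5/2*6 = -15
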